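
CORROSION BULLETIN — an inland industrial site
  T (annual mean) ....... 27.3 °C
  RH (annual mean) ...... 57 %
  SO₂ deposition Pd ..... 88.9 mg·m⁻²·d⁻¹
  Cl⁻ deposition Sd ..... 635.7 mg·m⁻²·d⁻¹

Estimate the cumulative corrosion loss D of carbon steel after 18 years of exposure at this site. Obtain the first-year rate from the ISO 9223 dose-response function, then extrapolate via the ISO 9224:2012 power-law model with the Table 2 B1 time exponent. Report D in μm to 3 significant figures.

D(18) = 596 μm

carbon steel: f(T) = -0.054·(T−10) [T>10 °C] = -0.9342
  SO₂ term: 1.77·88.9^0.52·exp(0.02·57-0.9342) = 22.43
  Cl⁻ term: 0.102·635.7^0.62·exp(0.033·57+0.04·27.3) = 109.1
  sum: 22.43 + 109.1 → r_corr = 131.5 μm/a
Power-law: D(18) = r_corr · 18^0.523
  D(18) = 131.5 × 18^0.523 = 131.5 × 4.534 = 596.3 μm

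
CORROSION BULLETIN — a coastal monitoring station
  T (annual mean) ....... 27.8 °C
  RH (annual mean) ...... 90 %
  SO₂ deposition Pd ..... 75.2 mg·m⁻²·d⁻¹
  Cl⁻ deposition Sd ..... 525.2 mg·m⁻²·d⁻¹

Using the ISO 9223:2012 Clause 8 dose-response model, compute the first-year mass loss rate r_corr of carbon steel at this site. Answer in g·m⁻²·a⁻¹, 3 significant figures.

carbon steel: temperature factor f = -0.054·(17.8) = -0.9612
  Pd branch = 1.77·Pd^0.52·e^(0.02·RH+f) = 38.72 μm/a
  Cl⁻ term: 0.102·525.2^0.62·exp(0.033·90+0.04·27.8) = 293.8
  r_corr = 38.72 + 293.8 = 332.5 μm/a
Convert to mass loss: 332.5 μm/a × 7.85 g/cm³ = 2610 g·m⁻²·a⁻¹

r_corr = 2.61e+03 g·m⁻²·a⁻¹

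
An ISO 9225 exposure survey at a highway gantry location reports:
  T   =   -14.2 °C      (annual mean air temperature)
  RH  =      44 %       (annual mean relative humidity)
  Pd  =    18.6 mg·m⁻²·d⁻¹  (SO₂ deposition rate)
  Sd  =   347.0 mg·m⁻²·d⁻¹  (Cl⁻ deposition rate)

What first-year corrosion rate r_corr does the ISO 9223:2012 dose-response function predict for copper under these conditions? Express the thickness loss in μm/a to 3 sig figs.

r_corr = 0.128 μm/a

copper: f(T) = +0.126·(T−10) [T≤10 °C] = -3.0492
  sulphur-dioxide contribution → 0.007203 μm/a
  chloride contribution → 0.1209 μm/a
  total first-year rate 0.1281 μm/a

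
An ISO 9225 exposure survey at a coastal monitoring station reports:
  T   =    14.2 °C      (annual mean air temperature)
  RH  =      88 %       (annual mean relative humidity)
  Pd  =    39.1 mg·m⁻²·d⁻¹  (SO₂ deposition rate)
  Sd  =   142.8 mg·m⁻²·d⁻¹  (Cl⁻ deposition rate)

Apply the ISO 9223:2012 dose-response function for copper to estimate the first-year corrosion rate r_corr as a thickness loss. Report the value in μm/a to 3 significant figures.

r_corr = 3.63 μm/a

copper: f(T) = -0.080·(T−10) [T>10 °C] = -0.3360
  Pd branch = 0.0053·Pd^0.26·e^(0.059·RH+f) = 1.767 μm/a
  Sd branch = 0.01025·Sd^0.27·e^(0.036·RH+0.049·T) = 1.864 μm/a
  sum: 1.767 + 1.864 → r_corr = 3.631 μm/a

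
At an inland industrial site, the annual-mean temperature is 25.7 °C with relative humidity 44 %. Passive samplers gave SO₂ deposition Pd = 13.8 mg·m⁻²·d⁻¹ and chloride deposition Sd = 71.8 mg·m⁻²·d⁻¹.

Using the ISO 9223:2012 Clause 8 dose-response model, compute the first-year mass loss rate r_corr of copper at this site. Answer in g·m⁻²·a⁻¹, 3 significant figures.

r_corr = 5.36 g·m⁻²·a⁻¹

copper: f(T) = -0.080·(T−10) [T>10 °C] = -1.2560
  sulphur-dioxide contribution → 0.04005 μm/a
  chloride contribution → 0.5581 μm/a
  ⇒ r_corr(copper) = 0.5981 μm/a
Convert to mass loss: 0.5981 μm/a × 8.96 g/cm³ = 5.359 g·m⁻²·a⁻¹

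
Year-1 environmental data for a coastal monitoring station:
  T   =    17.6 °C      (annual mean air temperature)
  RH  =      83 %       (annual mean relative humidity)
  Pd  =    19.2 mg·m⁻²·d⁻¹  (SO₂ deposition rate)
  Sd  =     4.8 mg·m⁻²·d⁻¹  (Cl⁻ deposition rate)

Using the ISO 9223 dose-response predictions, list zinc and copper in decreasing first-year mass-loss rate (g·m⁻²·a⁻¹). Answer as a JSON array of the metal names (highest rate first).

zinc: T>10 °C ⇒ hinge -0.071·(17.6−10) = -0.5396
  sulphur-dioxide contribution → 1.256 μm/a
  chloride contribution → 0.371 μm/a
  total first-year rate 1.627 μm/a
  mass loss = 1.627 μm/a × 7.14 g/cm³ = 11.62 g·m⁻²·a⁻¹
copper: T>10 °C ⇒ hinge -0.080·(17.6−10) = -0.6080
  sulphur-dioxide contribution → 0.833 μm/a
  chloride contribution → 0.736 μm/a
  ⇒ r_corr(copper) = 1.569 μm/a
  mass loss = 1.569 μm/a × 8.96 g/cm³ = 14.06 g·m⁻²·a⁻¹
Ordering by g·m⁻²·a⁻¹: copper (14.1) > zinc (11.6)

["copper", "zinc"]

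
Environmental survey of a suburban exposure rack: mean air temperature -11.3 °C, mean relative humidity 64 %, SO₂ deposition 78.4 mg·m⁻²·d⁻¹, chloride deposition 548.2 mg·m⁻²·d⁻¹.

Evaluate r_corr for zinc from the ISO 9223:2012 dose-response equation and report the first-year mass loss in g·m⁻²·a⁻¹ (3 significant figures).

zinc: temperature factor f = +0.038·(-21.3) = -0.8094
  sulphur-dioxide contribution → 0.7432 μm/a
  chloride contribution → 0.4069 μm/a
  ⇒ r_corr(zinc) = 1.15 μm/a
Convert to mass loss: 1.15 μm/a × 7.14 g/cm³ = 8.212 g·m⁻²·a⁻¹

r_corr = 8.21 g·m⁻²·a⁻¹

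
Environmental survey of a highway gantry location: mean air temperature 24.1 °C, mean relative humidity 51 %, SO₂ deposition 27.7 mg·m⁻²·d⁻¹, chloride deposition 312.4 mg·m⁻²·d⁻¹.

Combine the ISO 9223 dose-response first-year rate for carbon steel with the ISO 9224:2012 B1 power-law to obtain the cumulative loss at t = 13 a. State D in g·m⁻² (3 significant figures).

carbon steel: f(T) = -0.054·(T−10) [T>10 °C] = -0.7614
  sulphur-dioxide contribution → 12.89 μm/a
  chloride contribution → 50.69 μm/a
  total first-year rate 63.58 μm/a
ISO 9224: D(t) = r_corr · t^b with b = 0.523 (carbon steel, B1)
  D(13) = 63.58 × 13^0.523 = 63.58 × 3.825 = 243.2 μm
  Mass loss = 243.2 μm × 7.85 g/cm³ = 1909 g·m⁻²

D(13) = 1.91e+03 g·m⁻²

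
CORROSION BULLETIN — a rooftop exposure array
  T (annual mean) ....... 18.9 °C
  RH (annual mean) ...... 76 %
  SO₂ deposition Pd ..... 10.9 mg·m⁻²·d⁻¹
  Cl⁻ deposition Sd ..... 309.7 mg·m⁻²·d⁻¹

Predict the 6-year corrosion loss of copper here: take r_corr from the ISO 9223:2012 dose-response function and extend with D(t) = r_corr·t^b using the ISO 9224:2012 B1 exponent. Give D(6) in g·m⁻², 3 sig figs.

copper: T>10 °C ⇒ hinge -0.080·(18.9−10) = -0.7120
  SO₂ term: 0.0053·10.9^0.26·exp(0.059·76-0.7120) = 0.4287
  Sd branch = 0.01025·Sd^0.27·e^(0.036·RH+0.049·T) = 1.878 μm/a
  sum: 0.4287 + 1.878 → r_corr = 2.307 μm/a
Long-term exponent b (ISO 9224 Table 2, B1) = 0.667
  D(6) = 2.307 × 6^0.667 = 2.307 × 3.304 = 7.621 μm
  Mass loss = 7.621 μm × 8.96 g/cm³ = 68.29 g·m⁻²

D(6) = 68.3 g·m⁻²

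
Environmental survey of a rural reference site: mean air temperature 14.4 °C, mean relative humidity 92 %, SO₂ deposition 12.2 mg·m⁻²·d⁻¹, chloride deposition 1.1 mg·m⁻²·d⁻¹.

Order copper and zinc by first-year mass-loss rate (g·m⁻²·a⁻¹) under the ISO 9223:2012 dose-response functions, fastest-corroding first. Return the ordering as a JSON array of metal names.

copper: temperature factor f = -0.080·(4.4) = -0.3520
  sulphur-dioxide contribution → 1.626 μm/a
  chloride contribution → 0.5844 μm/a
  total first-year rate 2.211 μm/a
  mass loss = 2.211 μm/a × 8.96 g/cm³ = 19.81 g·m⁻²·a⁻¹
zinc: f(T) = -0.071·(T−10) [T>10 °C] = -0.3124
  sulphur-dioxide contribution → 1.954 μm/a
  chloride contribution → 0.1312 μm/a
  total first-year rate 2.085 μm/a
  mass loss = 2.085 μm/a × 7.14 g/cm³ = 14.89 g·m⁻²·a⁻¹
Ordering by g·m⁻²·a⁻¹: copper (19.8) > zinc (14.9)

["copper", "zinc"]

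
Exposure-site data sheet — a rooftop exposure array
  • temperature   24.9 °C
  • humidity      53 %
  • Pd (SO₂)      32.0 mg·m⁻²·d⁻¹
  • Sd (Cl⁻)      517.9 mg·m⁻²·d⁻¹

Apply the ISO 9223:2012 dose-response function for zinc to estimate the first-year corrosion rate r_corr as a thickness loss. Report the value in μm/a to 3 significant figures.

r_corr = 8.06 μm/a

zinc: f(T) = -0.071·(T−10) [T>10 °C] = -1.0579
  Pd branch = 0.0129·Pd^0.44·e^(0.046·RH+f) = 0.2356 μm/a
  Sd branch = 0.0175·Sd^0.57·e^(0.008·RH+0.085·T) = 7.825 μm/a
  sum: 0.2356 + 7.825 → r_corr = 8.061 μm/a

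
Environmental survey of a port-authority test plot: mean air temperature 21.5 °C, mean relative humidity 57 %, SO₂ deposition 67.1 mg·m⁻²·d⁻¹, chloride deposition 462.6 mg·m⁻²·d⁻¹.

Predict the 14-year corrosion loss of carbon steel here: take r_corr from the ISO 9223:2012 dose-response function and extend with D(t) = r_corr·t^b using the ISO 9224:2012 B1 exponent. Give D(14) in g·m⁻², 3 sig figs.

carbon steel: T>10 °C ⇒ hinge -0.054·(21.5−10) = -0.6210
  SO₂ term: 1.77·67.1^0.52·exp(0.02·57-0.6210) = 26.5
  Sd branch = 0.102·Sd^0.62·e^(0.033·RH+0.04·T) = 71.03 μm/a
  sum: 26.5 + 71.03 → r_corr = 97.53 μm/a
ISO 9224: D(t) = r_corr · t^b with b = 0.523 (carbon steel, B1)
  D(14) = 97.53 × 14^0.523 = 97.53 × 3.976 = 387.8 μm
  Mass loss = 387.8 μm × 7.85 g/cm³ = 3044 g·m⁻²

D(14) = 3.04e+03 g·m⁻²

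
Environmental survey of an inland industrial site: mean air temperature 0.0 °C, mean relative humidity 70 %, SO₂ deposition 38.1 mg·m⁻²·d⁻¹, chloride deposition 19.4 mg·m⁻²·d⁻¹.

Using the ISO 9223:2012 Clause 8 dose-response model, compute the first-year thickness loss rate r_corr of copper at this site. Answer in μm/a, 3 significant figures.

copper: temperature factor f = +0.126·(-10.0) = -1.2600
  SO₂ term: 0.0053·38.1^0.26·exp(0.059·70-1.2600) = 0.2408
  Cl⁻ term: 0.01025·19.4^0.27·exp(0.036·70+0.049·0.0) = 0.2837
  sum: 0.2408 + 0.2837 → r_corr = 0.5245 μm/a

r_corr = 0.525 μm/a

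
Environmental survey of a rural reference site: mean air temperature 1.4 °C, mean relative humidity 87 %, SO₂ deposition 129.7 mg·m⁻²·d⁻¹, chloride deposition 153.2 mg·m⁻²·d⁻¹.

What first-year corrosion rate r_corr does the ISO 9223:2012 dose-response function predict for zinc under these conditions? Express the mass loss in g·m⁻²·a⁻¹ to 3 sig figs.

zinc: f(T) = +0.038·(T−10) [T≤10 °C] = -0.3268
  SO₂ term: 0.0129·129.7^0.44·exp(0.046·87-0.3268) = 4.329
  Sd branch = 0.0175·Sd^0.57·e^(0.008·RH+0.085·T) = 0.696 μm/a
  r_corr = 4.329 + 0.696 = 5.025 μm/a
Convert to mass loss: 5.025 μm/a × 7.14 g/cm³ = 35.88 g·m⁻²·a⁻¹

r_corr = 35.9 g·m⁻²·a⁻¹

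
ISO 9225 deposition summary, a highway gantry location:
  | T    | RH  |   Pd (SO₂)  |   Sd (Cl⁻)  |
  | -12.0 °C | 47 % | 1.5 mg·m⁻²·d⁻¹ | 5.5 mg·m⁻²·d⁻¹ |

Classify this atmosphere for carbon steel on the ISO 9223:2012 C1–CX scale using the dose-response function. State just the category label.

C1

carbon steel: T≤10 °C ⇒ hinge +0.150·(-12.0−10) = -3.3000
  Pd branch = 1.77·Pd^0.52·e^(0.02·RH+f) = 0.2064 μm/a
  Sd branch = 0.102·Sd^0.62·e^(0.033·RH+0.04·T) = 0.8566 μm/a
  sum: 0.2064 + 0.8566 → r_corr = 1.063 μm/a
1.06 μm/a falls in (0, 1.3] for carbon steel → category C1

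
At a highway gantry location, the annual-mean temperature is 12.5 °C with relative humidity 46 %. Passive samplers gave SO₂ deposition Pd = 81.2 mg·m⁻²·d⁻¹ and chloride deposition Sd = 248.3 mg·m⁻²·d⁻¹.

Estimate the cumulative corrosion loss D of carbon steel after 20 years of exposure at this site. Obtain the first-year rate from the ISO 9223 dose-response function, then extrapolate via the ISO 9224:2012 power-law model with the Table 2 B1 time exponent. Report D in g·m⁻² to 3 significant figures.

D(20) = 2.32e+03 g·m⁻²

carbon steel: f(T) = -0.054·(T−10) [T>10 °C] = -0.1350
  Pd branch = 1.77·Pd^0.52·e^(0.02·RH+f) = 38.18 μm/a
  Cl⁻ term: 0.102·248.3^0.62·exp(0.033·46+0.04·12.5) = 23.44
  sum: 38.18 + 23.44 → r_corr = 61.62 μm/a
ISO 9224: D(t) = r_corr · t^b with b = 0.523 (carbon steel, B1)
  D(20) = 61.62 × 20^0.523 = 61.62 × 4.791 = 295.2 μm
  Mass loss = 295.2 μm × 7.85 g/cm³ = 2318 g·m⁻²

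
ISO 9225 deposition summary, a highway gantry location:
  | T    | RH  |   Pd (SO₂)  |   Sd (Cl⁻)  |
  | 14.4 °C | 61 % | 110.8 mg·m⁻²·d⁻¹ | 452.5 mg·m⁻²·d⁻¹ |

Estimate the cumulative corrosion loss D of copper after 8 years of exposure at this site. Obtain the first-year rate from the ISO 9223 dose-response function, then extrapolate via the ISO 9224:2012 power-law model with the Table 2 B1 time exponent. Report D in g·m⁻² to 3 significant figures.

copper: f(T) = -0.080·(T−10) [T>10 °C] = -0.3520
  sulphur-dioxide contribution → 0.4635 μm/a
  chloride contribution → 0.9725 μm/a
  ⇒ r_corr(copper) = 1.436 μm/a
ISO 9224: D(t) = r_corr · t^b with b = 0.667 (copper, B1)
  D(8) = 1.436 × 8^0.667 = 1.436 × 4.003 = 5.748 μm
  Mass loss = 5.748 μm × 8.96 g/cm³ = 51.5 g·m⁻²

D(8) = 51.5 g·m⁻²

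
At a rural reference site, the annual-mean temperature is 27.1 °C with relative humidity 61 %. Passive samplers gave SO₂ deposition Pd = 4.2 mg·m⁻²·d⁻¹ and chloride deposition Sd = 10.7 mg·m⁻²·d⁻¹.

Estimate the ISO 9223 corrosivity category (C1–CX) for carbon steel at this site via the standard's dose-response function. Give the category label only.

C2

carbon steel: T>10 °C ⇒ hinge -0.054·(27.1−10) = -0.9234
  SO₂ term: 1.77·4.2^0.52·exp(0.02·61-0.9234) = 5.022
  Cl⁻ term: 0.102·10.7^0.62·exp(0.033·61+0.04·27.1) = 9.814
  r_corr = 5.022 + 9.814 = 14.84 μm/a
14.8 μm/a falls in (1.3, 25] for carbon steel → category C2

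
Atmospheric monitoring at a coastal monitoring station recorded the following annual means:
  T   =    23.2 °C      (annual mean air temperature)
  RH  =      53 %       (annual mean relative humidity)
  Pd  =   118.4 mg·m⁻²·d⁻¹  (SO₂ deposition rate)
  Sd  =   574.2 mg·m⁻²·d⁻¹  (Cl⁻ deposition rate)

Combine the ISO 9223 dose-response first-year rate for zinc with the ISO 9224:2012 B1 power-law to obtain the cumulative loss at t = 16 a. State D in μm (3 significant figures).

zinc: T>10 °C ⇒ hinge -0.071·(23.2−10) = -0.9372
  SO₂ term: 0.0129·118.4^0.44·exp(0.046·53-0.9372) = 0.4728
  Sd branch = 0.0175·Sd^0.57·e^(0.008·RH+0.085·T) = 7.182 μm/a
  sum: 0.4728 + 7.182 → r_corr = 7.655 μm/a
Long-term exponent b (ISO 9224 Table 2, B1) = 0.813
  D(16) = 7.655 × 16^0.813 = 7.655 × 9.527 = 72.93 μm

D(16) = 72.9 μm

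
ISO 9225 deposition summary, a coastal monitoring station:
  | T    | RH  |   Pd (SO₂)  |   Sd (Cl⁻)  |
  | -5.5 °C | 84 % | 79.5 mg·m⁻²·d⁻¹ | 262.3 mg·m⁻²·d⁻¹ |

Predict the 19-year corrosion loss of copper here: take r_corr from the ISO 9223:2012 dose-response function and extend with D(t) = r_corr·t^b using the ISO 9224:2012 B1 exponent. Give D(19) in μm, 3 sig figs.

copper: temperature factor f = +0.126·(-15.5) = -1.9530
  sulphur-dioxide contribution → 0.3331 μm/a
  chloride contribution → 0.7245 μm/a
  ⇒ r_corr(copper) = 1.058 μm/a
ISO 9224: D(t) = r_corr · t^b with b = 0.667 (copper, B1)
  D(19) = 1.058 × 19^0.667 = 1.058 × 7.127 = 7.538 μm

D(19) = 7.54 μm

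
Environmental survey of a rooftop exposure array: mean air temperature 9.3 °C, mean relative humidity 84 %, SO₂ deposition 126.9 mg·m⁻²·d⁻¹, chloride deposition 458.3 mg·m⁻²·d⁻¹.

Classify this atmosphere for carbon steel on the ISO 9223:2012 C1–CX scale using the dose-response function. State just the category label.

CX

carbon steel: f(T) = +0.150·(T−10) [T≤10 °C] = -0.1050
  SO₂ term: 1.77·126.9^0.52·exp(0.02·84-0.1050) = 106.1
  Cl⁻ term: 0.102·458.3^0.62·exp(0.033·84+0.04·9.3) = 105.7
  sum: 106.1 + 105.7 → r_corr = 211.8 μm/a
Category bounds: 200…700 μm/a bracket r_corr ⇒ CX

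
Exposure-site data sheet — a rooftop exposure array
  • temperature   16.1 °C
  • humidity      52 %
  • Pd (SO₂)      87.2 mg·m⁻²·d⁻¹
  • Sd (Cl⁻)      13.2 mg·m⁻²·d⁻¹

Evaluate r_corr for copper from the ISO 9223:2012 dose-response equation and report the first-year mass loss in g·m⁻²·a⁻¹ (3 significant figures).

r_corr = 4.64 g·m⁻²·a⁻¹

copper: T>10 °C ⇒ hinge -0.080·(16.1−10) = -0.4880
  SO₂ term: 0.0053·87.2^0.26·exp(0.059·52-0.4880) = 0.2235
  Cl⁻ term: 0.01025·13.2^0.27·exp(0.036·52+0.049·16.1) = 0.2944
  sum: 0.2235 + 0.2944 → r_corr = 0.5179 μm/a
Convert to mass loss: 0.5179 μm/a × 8.96 g/cm³ = 4.64 g·m⁻²·a⁻¹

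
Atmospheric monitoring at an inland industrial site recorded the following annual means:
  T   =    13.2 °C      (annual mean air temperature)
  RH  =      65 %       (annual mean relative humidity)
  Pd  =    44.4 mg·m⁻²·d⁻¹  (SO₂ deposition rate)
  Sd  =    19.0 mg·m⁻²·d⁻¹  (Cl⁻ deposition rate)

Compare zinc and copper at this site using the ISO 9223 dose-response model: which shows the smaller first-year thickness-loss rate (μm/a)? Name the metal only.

zinc: f(T) = -0.071·(T−10) [T>10 °C] = -0.2272
  SO₂ term: 0.0129·44.4^0.44·exp(0.046·65-0.2272) = 1.085
  Cl⁻ term: 0.0175·19.0^0.57·exp(0.008·65+0.085·13.2) = 0.4842
  r_corr = 1.085 + 0.4842 = 1.569 μm/a
copper: T>10 °C ⇒ hinge -0.080·(13.2−10) = -0.2560
  SO₂ term: 0.0053·44.4^0.26·exp(0.059·65-0.2560) = 0.5093
  Sd branch = 0.01025·Sd^0.27·e^(0.036·RH+0.049·T) = 0.4499 μm/a
  sum: 0.5093 + 0.4499 → r_corr = 0.9592 μm/a
Ordering by μm/a: zinc (1.57) > copper (0.959)

copper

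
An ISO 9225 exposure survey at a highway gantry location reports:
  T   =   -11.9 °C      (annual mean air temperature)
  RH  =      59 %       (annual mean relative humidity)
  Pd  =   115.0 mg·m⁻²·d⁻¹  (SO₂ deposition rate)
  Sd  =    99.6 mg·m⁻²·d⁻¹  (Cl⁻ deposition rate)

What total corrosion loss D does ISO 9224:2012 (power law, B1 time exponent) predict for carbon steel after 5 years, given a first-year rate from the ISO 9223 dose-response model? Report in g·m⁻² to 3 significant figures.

carbon steel: T≤10 °C ⇒ hinge +0.150·(-11.9−10) = -3.2850
  sulphur-dioxide contribution → 2.543 μm/a
  chloride contribution → 7.698 μm/a
  ⇒ r_corr(carbon steel) = 10.24 μm/a
Power-law: D(5) = r_corr · 5^0.523
  D(5) = 10.24 × 5^0.523 = 10.24 × 2.32 = 23.76 μm
  Mass loss = 23.76 μm × 7.85 g/cm³ = 186.5 g·m⁻²

D(5) = 187 g·m⁻²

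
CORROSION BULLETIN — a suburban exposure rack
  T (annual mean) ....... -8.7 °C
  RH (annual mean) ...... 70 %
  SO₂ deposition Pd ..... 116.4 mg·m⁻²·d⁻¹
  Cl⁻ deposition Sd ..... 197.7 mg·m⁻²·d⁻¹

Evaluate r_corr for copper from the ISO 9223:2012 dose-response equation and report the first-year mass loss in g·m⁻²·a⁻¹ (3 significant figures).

copper: f(T) = +0.126·(T−10) [T≤10 °C] = -2.3562
  Pd branch = 0.0053·Pd^0.26·e^(0.059·RH+f) = 0.1076 μm/a
  Cl⁻ term: 0.01025·197.7^0.27·exp(0.036·70+0.049·-8.7) = 0.3467
  r_corr = 0.1076 + 0.3467 = 0.4543 μm/a
Convert to mass loss: 0.4543 μm/a × 8.96 g/cm³ = 4.07 g·m⁻²·a⁻¹

r_corr = 4.07 g·m⁻²·a⁻¹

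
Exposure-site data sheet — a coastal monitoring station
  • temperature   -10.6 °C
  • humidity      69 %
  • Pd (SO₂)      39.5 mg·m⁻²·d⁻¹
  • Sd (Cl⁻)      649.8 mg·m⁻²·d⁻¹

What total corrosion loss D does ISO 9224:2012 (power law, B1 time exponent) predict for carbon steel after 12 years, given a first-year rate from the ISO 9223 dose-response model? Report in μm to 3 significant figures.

carbon steel: f(T) = +0.150·(T−10) [T≤10 °C] = -3.0900
  SO₂ term: 1.77·39.5^0.52·exp(0.02·69-3.0900) = 2.166
  Sd branch = 0.102·Sd^0.62·e^(0.033·RH+0.04·T) = 36.08 μm/a
  sum: 2.166 + 36.08 → r_corr = 38.25 μm/a
ISO 9224: D(t) = r_corr · t^b with b = 0.523 (carbon steel, B1)
  D(12) = 38.25 × 12^0.523 = 38.25 × 3.668 = 140.3 μm

D(12) = 140 μm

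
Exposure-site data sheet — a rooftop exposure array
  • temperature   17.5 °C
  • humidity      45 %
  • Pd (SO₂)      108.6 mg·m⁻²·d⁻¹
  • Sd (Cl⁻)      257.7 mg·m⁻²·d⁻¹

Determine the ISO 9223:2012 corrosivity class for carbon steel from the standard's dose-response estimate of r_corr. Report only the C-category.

C4

carbon steel: T>10 °C ⇒ hinge -0.054·(17.5−10) = -0.4050
  SO₂ term: 1.77·108.6^0.52·exp(0.02·45-0.4050) = 33.23
  Sd branch = 0.102·Sd^0.62·e^(0.033·RH+0.04·T) = 28.34 μm/a
  sum: 33.23 + 28.34 → r_corr = 61.58 μm/a
ISO 9223 Table 2 (carbon steel): 50 < 61.6 ≤ 80 μm/a ⇒ C4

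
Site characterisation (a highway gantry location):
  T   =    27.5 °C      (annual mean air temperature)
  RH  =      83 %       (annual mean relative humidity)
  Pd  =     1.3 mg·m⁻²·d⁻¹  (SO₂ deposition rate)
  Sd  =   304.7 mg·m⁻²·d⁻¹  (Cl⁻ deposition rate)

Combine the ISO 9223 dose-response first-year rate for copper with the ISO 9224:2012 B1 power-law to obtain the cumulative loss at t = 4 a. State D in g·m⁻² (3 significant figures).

D(4) = 87.1 g·m⁻²

copper: f(T) = -0.080·(T−10) [T>10 °C] = -1.4000
  sulphur-dioxide contribution → 0.1873 μm/a
  chloride contribution → 3.667 μm/a
  ⇒ r_corr(copper) = 3.854 μm/a
ISO 9224: D(t) = r_corr · t^b with b = 0.667 (copper, B1)
  D(4) = 3.854 × 4^0.667 = 3.854 × 2.521 = 9.716 μm
  Mass loss = 9.716 μm × 8.96 g/cm³ = 87.05 g·m⁻²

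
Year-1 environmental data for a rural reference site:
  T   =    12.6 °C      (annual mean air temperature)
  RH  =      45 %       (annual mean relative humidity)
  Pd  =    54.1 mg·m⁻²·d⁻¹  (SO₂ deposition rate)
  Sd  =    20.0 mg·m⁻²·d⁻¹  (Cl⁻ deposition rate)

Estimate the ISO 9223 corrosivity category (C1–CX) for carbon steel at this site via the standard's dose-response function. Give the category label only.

C3

carbon steel: T>10 °C ⇒ hinge -0.054·(12.6−10) = -0.1404
  SO₂ term: 1.77·54.1^0.52·exp(0.02·45-0.1404) = 30.14
  Cl⁻ term: 0.102·20.0^0.62·exp(0.033·45+0.04·12.6) = 4.776
  r_corr = 30.14 + 4.776 = 34.91 μm/a
34.9 μm/a falls in (25, 50] for carbon steel → category C3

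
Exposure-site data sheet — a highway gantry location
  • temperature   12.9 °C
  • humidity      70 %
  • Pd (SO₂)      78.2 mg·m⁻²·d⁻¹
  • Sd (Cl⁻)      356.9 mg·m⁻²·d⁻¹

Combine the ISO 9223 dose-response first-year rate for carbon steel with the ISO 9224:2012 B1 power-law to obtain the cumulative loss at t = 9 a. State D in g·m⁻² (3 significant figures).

D(9) = 3.10e+03 g·m⁻²

carbon steel: temperature factor f = -0.054·(2.9) = -0.1566
  Pd branch = 1.77·Pd^0.52·e^(0.02·RH+f) = 59.22 μm/a
  Sd branch = 0.102·Sd^0.62·e^(0.033·RH+0.04·T) = 65.84 μm/a
  sum: 59.22 + 65.84 → r_corr = 125.1 μm/a
Long-term exponent b (ISO 9224 Table 2, B1) = 0.523
  D(9) = 125.1 × 9^0.523 = 125.1 × 3.156 = 394.6 μm
  Mass loss = 394.6 μm × 7.85 g/cm³ = 3098 g·m⁻²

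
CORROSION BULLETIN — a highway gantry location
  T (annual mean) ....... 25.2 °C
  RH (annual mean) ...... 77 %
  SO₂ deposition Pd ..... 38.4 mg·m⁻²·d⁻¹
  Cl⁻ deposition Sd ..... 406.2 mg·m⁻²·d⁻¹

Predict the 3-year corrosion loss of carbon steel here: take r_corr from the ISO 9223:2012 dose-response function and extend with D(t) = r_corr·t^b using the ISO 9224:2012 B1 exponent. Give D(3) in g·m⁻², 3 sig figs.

D(3) = 2.39e+03 g·m⁻²

carbon steel: T>10 °C ⇒ hinge -0.054·(25.2−10) = -0.8208
  sulphur-dioxide contribution → 24.22 μm/a
  chloride contribution → 147 μm/a
  ⇒ r_corr(carbon steel) = 171.2 μm/a
ISO 9224: D(t) = r_corr · t^b with b = 0.523 (carbon steel, B1)
  D(3) = 171.2 × 3^0.523 = 171.2 × 1.776 = 304.2 μm
  Mass loss = 304.2 μm × 7.85 g/cm³ = 2388 g·m⁻²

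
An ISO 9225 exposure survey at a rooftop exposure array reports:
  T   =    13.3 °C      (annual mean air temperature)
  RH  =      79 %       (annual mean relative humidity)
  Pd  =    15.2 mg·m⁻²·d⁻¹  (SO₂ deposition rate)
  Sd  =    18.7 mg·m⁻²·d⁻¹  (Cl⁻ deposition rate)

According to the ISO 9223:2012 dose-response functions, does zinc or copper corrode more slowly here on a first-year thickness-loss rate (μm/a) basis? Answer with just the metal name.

copper

zinc: f(T) = -0.071·(T−10) [T>10 °C] = -0.2343
  SO₂ term: 0.0129·15.2^0.44·exp(0.046·79-0.2343) = 1.28
  Cl⁻ term: 0.0175·18.7^0.57·exp(0.008·79+0.085·13.3) = 0.5413
  sum: 1.28 + 0.5413 → r_corr = 1.821 μm/a
copper: T>10 °C ⇒ hinge -0.080·(13.3−10) = -0.2640
  Pd branch = 0.0053·Pd^0.26·e^(0.059·RH+f) = 0.8733 μm/a
  Cl⁻ term: 0.01025·18.7^0.27·exp(0.036·79+0.049·13.3) = 0.7452
  sum: 0.8733 + 0.7452 → r_corr = 1.618 μm/a
Ordering by μm/a: zinc (1.82) > copper (1.62)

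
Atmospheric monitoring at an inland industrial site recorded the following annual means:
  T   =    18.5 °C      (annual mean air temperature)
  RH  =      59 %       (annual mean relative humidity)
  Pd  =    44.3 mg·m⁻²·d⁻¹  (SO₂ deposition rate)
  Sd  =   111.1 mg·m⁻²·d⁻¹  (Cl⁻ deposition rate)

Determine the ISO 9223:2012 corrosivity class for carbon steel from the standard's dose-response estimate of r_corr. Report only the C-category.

carbon steel: temperature factor f = -0.054·(8.5) = -0.4590
  sulphur-dioxide contribution → 26.14 μm/a
  chloride contribution → 27.79 μm/a
  ⇒ r_corr(carbon steel) = 53.93 μm/a
ISO 9223 Table 2 (carbon steel): 50 < 53.9 ≤ 80 μm/a ⇒ C4

C4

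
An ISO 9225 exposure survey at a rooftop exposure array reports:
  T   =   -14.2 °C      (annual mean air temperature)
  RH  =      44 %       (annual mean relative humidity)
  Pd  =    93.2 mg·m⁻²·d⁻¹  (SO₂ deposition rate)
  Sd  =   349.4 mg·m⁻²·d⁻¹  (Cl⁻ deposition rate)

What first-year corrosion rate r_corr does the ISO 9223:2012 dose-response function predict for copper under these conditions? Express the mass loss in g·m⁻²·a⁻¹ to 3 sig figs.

copper: f(T) = +0.126·(T−10) [T≤10 °C] = -3.0492
  sulphur-dioxide contribution → 0.01095 μm/a
  chloride contribution → 0.1211 μm/a
  total first-year rate 0.1321 μm/a
Convert to mass loss: 0.1321 μm/a × 8.96 g/cm³ = 1.183 g·m⁻²·a⁻¹

r_corr = 1.18 g·m⁻²·a⁻¹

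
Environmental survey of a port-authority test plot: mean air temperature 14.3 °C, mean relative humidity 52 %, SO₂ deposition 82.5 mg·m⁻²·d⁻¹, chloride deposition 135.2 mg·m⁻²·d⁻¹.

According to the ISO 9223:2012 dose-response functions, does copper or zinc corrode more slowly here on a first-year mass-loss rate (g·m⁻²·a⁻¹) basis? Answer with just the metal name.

copper

copper: f(T) = -0.080·(T−10) [T>10 °C] = -0.3440
  sulphur-dioxide contribution → 0.2544 μm/a
  chloride contribution → 0.5051 μm/a
  total first-year rate 0.7596 μm/a
  mass loss = 0.7596 μm/a × 8.96 g/cm³ = 6.806 g·m⁻²·a⁻¹
zinc: f(T) = -0.071·(T−10) [T>10 °C] = -0.3053
  sulphur-dioxide contribution → 0.7246 μm/a
  chloride contribution → 1.466 μm/a
  ⇒ r_corr(zinc) = 2.191 μm/a
  mass loss = 2.191 μm/a × 7.14 g/cm³ = 15.64 g·m⁻²·a⁻¹
Ordering by g·m⁻²·a⁻¹: zinc (15.6) > copper (6.81)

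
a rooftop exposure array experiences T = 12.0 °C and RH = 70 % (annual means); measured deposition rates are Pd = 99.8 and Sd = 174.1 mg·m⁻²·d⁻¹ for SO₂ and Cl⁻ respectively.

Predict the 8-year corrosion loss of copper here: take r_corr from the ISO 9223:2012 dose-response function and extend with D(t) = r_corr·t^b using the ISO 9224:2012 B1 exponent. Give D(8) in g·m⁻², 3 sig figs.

copper: f(T) = -0.080·(T−10) [T>10 °C] = -0.1600
  SO₂ term: 0.0053·99.8^0.26·exp(0.059·70-0.1600) = 0.9294
  Sd branch = 0.01025·Sd^0.27·e^(0.036·RH+0.049·T) = 0.9237 μm/a
  r_corr = 0.9294 + 0.9237 = 1.853 μm/a
ISO 9224: D(t) = r_corr · t^b with b = 0.667 (copper, B1)
  D(8) = 1.853 × 8^0.667 = 1.853 × 4.003 = 7.417 μm
  Mass loss = 7.417 μm × 8.96 g/cm³ = 66.46 g·m⁻²

D(8) = 66.5 g·m⁻²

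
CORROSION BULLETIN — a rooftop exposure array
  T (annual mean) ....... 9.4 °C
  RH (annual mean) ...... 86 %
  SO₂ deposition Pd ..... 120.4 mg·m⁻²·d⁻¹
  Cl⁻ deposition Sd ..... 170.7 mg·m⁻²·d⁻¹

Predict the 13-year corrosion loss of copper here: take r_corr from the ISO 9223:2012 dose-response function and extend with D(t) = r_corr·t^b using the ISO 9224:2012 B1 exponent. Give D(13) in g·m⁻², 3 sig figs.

copper: temperature factor f = +0.126·(-0.6) = -0.0756
  SO₂ term: 0.0053·120.4^0.26·exp(0.059·86-0.0756) = 2.729
  Sd branch = 0.01025·Sd^0.27·e^(0.036·RH+0.049·T) = 1.439 μm/a
  sum: 2.729 + 1.439 → r_corr = 4.168 μm/a
Power-law: D(13) = r_corr · 13^0.667
  D(13) = 4.168 × 13^0.667 = 4.168 × 5.534 = 23.06 μm
  Mass loss = 23.06 μm × 8.96 g/cm³ = 206.7 g·m⁻²

D(13) = 207 g·m⁻²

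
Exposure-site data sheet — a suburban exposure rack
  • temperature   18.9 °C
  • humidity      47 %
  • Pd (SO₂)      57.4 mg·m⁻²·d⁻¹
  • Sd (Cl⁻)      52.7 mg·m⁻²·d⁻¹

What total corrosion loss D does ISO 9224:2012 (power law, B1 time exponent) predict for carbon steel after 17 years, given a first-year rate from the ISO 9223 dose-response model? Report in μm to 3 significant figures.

D(17) = 154 μm

carbon steel: T>10 °C ⇒ hinge -0.054·(18.9−10) = -0.4806
  sulphur-dioxide contribution → 23.02 μm/a
  chloride contribution → 11.97 μm/a
  ⇒ r_corr(carbon steel) = 34.99 μm/a
Power-law: D(17) = r_corr · 17^0.523
  D(17) = 34.99 × 17^0.523 = 34.99 × 4.401 = 154 μm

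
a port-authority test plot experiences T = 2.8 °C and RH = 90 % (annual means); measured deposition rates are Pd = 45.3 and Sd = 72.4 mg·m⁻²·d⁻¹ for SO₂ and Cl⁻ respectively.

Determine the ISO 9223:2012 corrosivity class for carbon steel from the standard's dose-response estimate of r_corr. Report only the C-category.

carbon steel: T≤10 °C ⇒ hinge +0.150·(2.8−10) = -1.0800
  Pd branch = 1.77·Pd^0.52·e^(0.02·RH+f) = 26.41 μm/a
  Cl⁻ term: 0.102·72.4^0.62·exp(0.033·90+0.04·2.8) = 31.63
  r_corr = 26.41 + 31.63 = 58.05 μm/a
58 μm/a falls in (50, 80] for carbon steel → category C4

C4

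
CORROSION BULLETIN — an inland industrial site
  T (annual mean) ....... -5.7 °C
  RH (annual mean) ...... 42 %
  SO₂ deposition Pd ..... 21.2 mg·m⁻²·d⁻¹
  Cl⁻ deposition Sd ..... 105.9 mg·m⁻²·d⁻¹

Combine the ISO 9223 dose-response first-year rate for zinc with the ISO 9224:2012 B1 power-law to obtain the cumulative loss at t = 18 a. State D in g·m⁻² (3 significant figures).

D(18) = 30.2 g·m⁻²

zinc: T≤10 °C ⇒ hinge +0.038·(-5.7−10) = -0.5966
  Pd branch = 0.0129·Pd^0.44·e^(0.046·RH+f) = 0.188 μm/a
  Cl⁻ term: 0.0175·105.9^0.57·exp(0.008·42+0.085·-5.7) = 0.2151
  sum: 0.188 + 0.2151 → r_corr = 0.4031 μm/a
ISO 9224: D(t) = r_corr · t^b with b = 0.813 (zinc, B1)
  D(18) = 0.4031 × 18^0.813 = 0.4031 × 10.48 = 4.227 μm
  Mass loss = 4.227 μm × 7.14 g/cm³ = 30.18 g·m⁻²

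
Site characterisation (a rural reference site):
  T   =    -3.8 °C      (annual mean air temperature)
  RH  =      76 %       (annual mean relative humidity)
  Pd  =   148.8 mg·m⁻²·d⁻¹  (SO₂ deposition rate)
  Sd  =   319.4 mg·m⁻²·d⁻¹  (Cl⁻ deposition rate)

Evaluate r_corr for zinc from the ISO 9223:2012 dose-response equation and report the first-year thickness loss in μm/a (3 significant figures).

zinc: temperature factor f = +0.038·(-13.8) = -0.5244
  SO₂ term: 0.0129·148.8^0.44·exp(0.046·76-0.5244) = 2.276
  Cl⁻ term: 0.0175·319.4^0.57·exp(0.008·76+0.085·-3.8) = 0.6227
  sum: 2.276 + 0.6227 → r_corr = 2.898 μm/a

r_corr = 2.90 μm/a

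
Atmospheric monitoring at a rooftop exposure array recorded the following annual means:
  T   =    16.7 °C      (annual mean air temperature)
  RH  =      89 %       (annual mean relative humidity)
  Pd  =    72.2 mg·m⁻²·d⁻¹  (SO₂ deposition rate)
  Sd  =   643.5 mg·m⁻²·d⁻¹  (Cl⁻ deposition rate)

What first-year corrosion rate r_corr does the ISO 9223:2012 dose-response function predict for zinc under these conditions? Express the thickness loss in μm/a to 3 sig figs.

r_corr = 9.04 μm/a

zinc: temperature factor f = -0.071·(6.7) = -0.4757
  sulphur-dioxide contribution → 3.16 μm/a
  chloride contribution → 5.883 μm/a
  ⇒ r_corr(zinc) = 9.044 μm/a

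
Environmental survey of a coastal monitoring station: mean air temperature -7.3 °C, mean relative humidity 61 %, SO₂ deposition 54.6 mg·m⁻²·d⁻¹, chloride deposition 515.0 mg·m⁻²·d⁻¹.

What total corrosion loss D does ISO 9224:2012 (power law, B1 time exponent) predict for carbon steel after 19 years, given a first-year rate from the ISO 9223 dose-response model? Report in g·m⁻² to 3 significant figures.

carbon steel: T≤10 °C ⇒ hinge +0.150·(-7.3−10) = -2.5950
  sulphur-dioxide contribution → 3.582 μm/a
  chloride contribution → 27.37 μm/a
  total first-year rate 30.96 μm/a
Power-law: D(19) = r_corr · 19^0.523
  D(19) = 30.96 × 19^0.523 = 30.96 × 4.664 = 144.4 μm
  Mass loss = 144.4 μm × 7.85 g/cm³ = 1133 g·m⁻²

D(19) = 1.13e+03 g·m⁻²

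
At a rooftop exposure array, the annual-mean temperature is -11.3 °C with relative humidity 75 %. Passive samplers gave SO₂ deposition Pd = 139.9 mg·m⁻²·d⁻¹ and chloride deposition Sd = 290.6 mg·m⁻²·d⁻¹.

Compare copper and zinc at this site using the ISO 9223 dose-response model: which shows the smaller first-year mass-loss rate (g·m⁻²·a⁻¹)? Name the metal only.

copper

copper: T≤10 °C ⇒ hinge +0.126·(-11.3−10) = -2.6838
  sulphur-dioxide contribution → 0.1092 μm/a
  chloride contribution → 0.4055 μm/a
  ⇒ r_corr(copper) = 0.5147 μm/a
  mass loss = 0.5147 μm/a × 8.96 g/cm³ = 4.612 g·m⁻²·a⁻¹
zinc: T≤10 °C ⇒ hinge +0.038·(-11.3−10) = -0.8094
  sulphur-dioxide contribution → 1.591 μm/a
  chloride contribution → 0.3094 μm/a
  ⇒ r_corr(zinc) = 1.9 μm/a
  mass loss = 1.9 μm/a × 7.14 g/cm³ = 13.57 g·m⁻²·a⁻¹
Ordering by g·m⁻²·a⁻¹: zinc (13.6) > copper (4.61)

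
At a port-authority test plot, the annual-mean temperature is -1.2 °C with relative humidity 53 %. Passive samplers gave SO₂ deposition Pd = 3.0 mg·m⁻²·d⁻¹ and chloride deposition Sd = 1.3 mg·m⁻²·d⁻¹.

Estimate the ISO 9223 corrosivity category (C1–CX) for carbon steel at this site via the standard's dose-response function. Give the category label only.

carbon steel: temperature factor f = +0.150·(-11.2) = -1.6800
  SO₂ term: 1.77·3.0^0.52·exp(0.02·53-1.6800) = 1.686
  Sd branch = 0.102·Sd^0.62·e^(0.033·RH+0.04·T) = 0.6576 μm/a
  r_corr = 1.686 + 0.6576 = 2.343 μm/a
ISO 9223 Table 2 (carbon steel): 1.3 < 2.34 ≤ 25 μm/a ⇒ C2

C2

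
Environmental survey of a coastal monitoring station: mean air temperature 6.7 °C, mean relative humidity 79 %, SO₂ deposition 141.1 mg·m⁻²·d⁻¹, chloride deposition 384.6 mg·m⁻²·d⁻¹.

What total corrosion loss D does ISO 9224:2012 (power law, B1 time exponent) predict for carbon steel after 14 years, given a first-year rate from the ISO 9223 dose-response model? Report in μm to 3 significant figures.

D(14) = 561 μm

carbon steel: f(T) = +0.150·(T−10) [T≤10 °C] = -0.4950
  sulphur-dioxide contribution → 68.7 μm/a
  chloride contribution → 72.43 μm/a
  total first-year rate 141.1 μm/a
Power-law: D(14) = r_corr · 14^0.523
  D(14) = 141.1 × 14^0.523 = 141.1 × 3.976 = 561.1 μm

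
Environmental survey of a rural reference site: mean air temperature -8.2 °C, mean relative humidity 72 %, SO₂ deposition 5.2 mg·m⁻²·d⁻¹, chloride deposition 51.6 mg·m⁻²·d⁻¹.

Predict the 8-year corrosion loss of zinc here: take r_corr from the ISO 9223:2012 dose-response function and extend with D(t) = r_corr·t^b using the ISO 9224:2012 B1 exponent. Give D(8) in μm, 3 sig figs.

D(8) = 2.78 μm

zinc: temperature factor f = +0.038·(-18.2) = -0.6916
  Pd branch = 0.0129·Pd^0.44·e^(0.046·RH+f) = 0.3661 μm/a
  Cl⁻ term: 0.0175·51.6^0.57·exp(0.008·72+0.085·-8.2) = 0.1468
  r_corr = 0.3661 + 0.1468 = 0.5129 μm/a
Long-term exponent b (ISO 9224 Table 2, B1) = 0.813
  D(8) = 0.5129 × 8^0.813 = 0.5129 × 5.423 = 2.781 μm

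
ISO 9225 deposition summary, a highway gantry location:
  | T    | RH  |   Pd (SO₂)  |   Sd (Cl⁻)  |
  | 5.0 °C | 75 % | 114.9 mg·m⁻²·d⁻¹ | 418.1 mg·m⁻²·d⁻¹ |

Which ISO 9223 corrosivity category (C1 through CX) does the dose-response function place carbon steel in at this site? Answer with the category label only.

carbon steel: T≤10 °C ⇒ hinge +0.150·(5.0−10) = -0.7500
  SO₂ term: 1.77·114.9^0.52·exp(0.02·75-0.7500) = 44.16
  Cl⁻ term: 0.102·418.1^0.62·exp(0.033·75+0.04·5.0) = 62.45
  sum: 44.16 + 62.45 → r_corr = 106.6 μm/a
Category bounds: 80…200 μm/a bracket r_corr ⇒ C5

C5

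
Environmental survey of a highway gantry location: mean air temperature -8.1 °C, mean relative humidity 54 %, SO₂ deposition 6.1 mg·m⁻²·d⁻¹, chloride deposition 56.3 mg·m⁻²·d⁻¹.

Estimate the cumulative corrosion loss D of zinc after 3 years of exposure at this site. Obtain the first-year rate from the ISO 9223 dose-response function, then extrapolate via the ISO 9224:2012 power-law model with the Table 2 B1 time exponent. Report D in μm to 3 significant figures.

zinc: temperature factor f = +0.038·(-18.1) = -0.6878
  SO₂ term: 0.0129·6.1^0.44·exp(0.046·54-0.6878) = 0.1723
  Cl⁻ term: 0.0175·56.3^0.57·exp(0.008·54+0.085·-8.1) = 0.1347
  r_corr = 0.1723 + 0.1347 = 0.307 μm/a
ISO 9224: D(t) = r_corr · t^b with b = 0.813 (zinc, B1)
  D(3) = 0.307 × 3^0.813 = 0.307 × 2.443 = 0.7499 μm

D(3) = 0.750 μm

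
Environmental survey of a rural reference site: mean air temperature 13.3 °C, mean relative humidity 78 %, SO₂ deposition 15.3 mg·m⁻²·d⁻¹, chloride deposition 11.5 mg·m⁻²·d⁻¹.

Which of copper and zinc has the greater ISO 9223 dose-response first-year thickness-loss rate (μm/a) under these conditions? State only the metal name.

zinc

copper: f(T) = -0.080·(T−10) [T>10 °C] = -0.2640
  SO₂ term: 0.0053·15.3^0.26·exp(0.059·78-0.2640) = 0.8246
  Cl⁻ term: 0.01025·11.5^0.27·exp(0.036·78+0.049·13.3) = 0.6304
  r_corr = 0.8246 + 0.6304 = 1.455 μm/a
zinc: T>10 °C ⇒ hinge -0.071·(13.3−10) = -0.2343
  SO₂ term: 0.0129·15.3^0.44·exp(0.046·78-0.2343) = 1.226
  Cl⁻ term: 0.0175·11.5^0.57·exp(0.008·78+0.085·13.3) = 0.407
  r_corr = 1.226 + 0.407 = 1.633 μm/a
Ordering by μm/a: zinc (1.63) > copper (1.46)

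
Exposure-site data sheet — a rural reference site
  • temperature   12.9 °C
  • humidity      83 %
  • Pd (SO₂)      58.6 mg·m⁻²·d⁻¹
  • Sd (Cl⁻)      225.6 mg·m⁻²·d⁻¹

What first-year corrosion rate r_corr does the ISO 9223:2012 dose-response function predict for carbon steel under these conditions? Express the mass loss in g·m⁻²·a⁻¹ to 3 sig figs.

r_corr = 1.12e+03 g·m⁻²·a⁻¹

carbon steel: f(T) = -0.054·(T−10) [T>10 °C] = -0.1566
  sulphur-dioxide contribution → 66.1 μm/a
  chloride contribution → 76.08 μm/a
  total first-year rate 142.2 μm/a
Convert to mass loss: 142.2 μm/a × 7.85 g/cm³ = 1116 g·m⁻²·a⁻¹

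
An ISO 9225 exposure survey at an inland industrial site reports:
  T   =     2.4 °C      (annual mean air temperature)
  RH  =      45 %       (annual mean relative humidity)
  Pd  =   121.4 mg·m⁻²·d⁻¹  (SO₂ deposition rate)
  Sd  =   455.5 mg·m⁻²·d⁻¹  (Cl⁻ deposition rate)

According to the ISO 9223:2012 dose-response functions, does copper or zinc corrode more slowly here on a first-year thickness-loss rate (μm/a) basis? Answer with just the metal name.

copper: f(T) = +0.126·(T−10) [T≤10 °C] = -0.9576
  sulphur-dioxide contribution → 0.1008 μm/a
  chloride contribution → 0.3042 μm/a
  total first-year rate 0.405 μm/a
zinc: temperature factor f = +0.038·(-7.6) = -0.2888
  sulphur-dioxide contribution → 0.6327 μm/a
  chloride contribution → 1.008 μm/a
  total first-year rate 1.64 μm/a
Ordering by μm/a: zinc (1.64) > copper (0.405)

copper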